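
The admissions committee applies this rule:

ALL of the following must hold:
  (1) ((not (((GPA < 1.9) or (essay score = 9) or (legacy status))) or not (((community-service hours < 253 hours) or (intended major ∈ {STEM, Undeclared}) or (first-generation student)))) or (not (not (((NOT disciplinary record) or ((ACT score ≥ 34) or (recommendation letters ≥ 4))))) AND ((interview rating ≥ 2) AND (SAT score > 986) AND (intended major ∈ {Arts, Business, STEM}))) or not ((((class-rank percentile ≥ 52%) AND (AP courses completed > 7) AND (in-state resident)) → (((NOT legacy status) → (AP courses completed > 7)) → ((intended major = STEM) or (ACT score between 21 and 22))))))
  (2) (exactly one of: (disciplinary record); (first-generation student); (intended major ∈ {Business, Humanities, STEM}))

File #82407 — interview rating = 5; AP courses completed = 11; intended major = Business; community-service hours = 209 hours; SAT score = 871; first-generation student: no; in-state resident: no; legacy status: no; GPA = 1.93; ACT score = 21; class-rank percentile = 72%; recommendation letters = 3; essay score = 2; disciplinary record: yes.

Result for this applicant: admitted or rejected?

Atomic conditions:
  GPA < 1.9: 1.93 < 1.9 is false
  essay score = 9: 2 == 9 is false
  legacy status: no → false
  community-service hours < 253 hours: 209 < 253 is true
  intended major ∈ {STEM, Undeclared}: Business is not in the set → false
  first-generation student: no → false
  NOT disciplinary record: yes → false
  ACT score ≥ 34: 21 ≥ 34 is false
  recommendation letters ≥ 4: 3 ≥ 4 is false
  interview rating ≥ 2: 5 ≥ 2 is true
  SAT score > 986: 871 > 986 is false
  intended major ∈ {Arts, Business, STEM}: Business is in the set → true
  class-rank percentile ≥ 52%: 72 ≥ 52 is true
  AP courses completed > 7: 11 > 7 is true
  in-state resident: no → false
  NOT legacy status: no → true
  intended major = STEM: Business == STEM is false
  ACT score between 21 and 22: 21 in [21, 22] is true
  disciplinary record: yes → true
  intended major ∈ {Business, Humanities, STEM}: Business is in the set → true
Combine:
[1.1.1.1] false OR false OR false = false
[1.1.1] NOT false = true
[1.1.2.1] true OR false OR false = true
[1.1.2] NOT true = false
[1.1] true OR false = true
[1.2.1.1.1.2] false OR false = false
[1.2.1.1.1] false OR false = false
[1.2.1.1] NOT false = true
[1.2.1] NOT true = false
[1.2.2] true AND false AND true = false
[1.2] false AND false = false
[1.3.1.1] true AND true AND false = false
[1.3.1.2.1] true → true = true
[1.3.1.2.2] false OR true = true
[1.3.1.2] true → true = true
[1.3.1] false → true (antecedent false ⇒ implication holds) = true
[1.3] NOT true = false
[1] true OR false OR false = true
[2] exactly-one(true, false, true) = false
[root] true AND false = false
Overall: false → rejected

Rejected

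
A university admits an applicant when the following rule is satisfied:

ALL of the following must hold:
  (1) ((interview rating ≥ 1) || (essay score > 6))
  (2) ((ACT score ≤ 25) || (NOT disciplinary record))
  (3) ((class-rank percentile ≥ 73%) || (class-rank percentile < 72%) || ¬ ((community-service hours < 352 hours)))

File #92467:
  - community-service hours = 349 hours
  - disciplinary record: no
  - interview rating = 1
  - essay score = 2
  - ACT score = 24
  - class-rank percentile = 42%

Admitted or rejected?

Atomic conditions:
  interview rating ≥ 1: 1 ≥ 1 is true
  essay score > 6: 2 > 6 is false
  ACT score ≤ 25: 24 ≤ 25 is true
  NOT disciplinary record: no → true
  class-rank percentile ≥ 73%: 42 ≥ 73 is false
  class-rank percentile < 72%: 42 < 72 is true
  community-service hours < 352 hours: 349 < 352 is true
Combine:
[1] true OR false = true
[2] true OR true = true
[3.3] NOT true = false
[3] false OR true OR false = true
[root] true AND true AND true = true
Overall: true → admitted

Admitted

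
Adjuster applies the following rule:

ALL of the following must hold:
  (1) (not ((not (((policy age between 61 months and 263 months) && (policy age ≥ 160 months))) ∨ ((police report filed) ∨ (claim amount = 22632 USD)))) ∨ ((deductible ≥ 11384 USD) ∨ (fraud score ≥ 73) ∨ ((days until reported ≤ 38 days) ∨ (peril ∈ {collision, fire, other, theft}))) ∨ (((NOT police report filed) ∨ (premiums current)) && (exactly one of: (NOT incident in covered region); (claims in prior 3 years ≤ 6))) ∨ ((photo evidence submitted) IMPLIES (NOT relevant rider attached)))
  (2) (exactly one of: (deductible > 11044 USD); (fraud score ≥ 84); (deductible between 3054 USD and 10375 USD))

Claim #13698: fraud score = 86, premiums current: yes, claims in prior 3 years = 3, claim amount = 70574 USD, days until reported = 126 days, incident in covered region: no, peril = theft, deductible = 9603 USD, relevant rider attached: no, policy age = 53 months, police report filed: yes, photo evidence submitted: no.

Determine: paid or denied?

Denied

Atomic conditions:
  policy age between 61 months and 263 months: 53 in [61, 263] is false
  policy age ≥ 160 months: 53 ≥ 160 is false
  police report filed: yes → true
  claim amount = 22632 USD: 70574 == 22632 is false
  deductible ≥ 11384 USD: 9603 ≥ 11384 is false
  fraud score ≥ 73: 86 ≥ 73 is true
  days until reported ≤ 38 days: 126 ≤ 38 is false
  peril ∈ {collision, fire, other, theft}: theft is in the set → true
  NOT police report filed: yes → false
  premiums current: yes → true
  NOT incident in covered region: no → true
  claims in prior 3 years ≤ 6: 3 ≤ 6 is true
  photo evidence submitted: no → false
  NOT relevant rider attached: no → true
  deductible > 11044 USD: 9603 > 11044 is false
  fraud score ≥ 84: 86 ≥ 84 is true
  deductible between 3054 USD and 10375 USD: 9603 in [3054, 10375] is true
Combine:
[1.1.1.1.1] false AND false = false
[1.1.1.1] NOT false = true
[1.1.1.2] true OR false = true
[1.1.1] true OR true = true
[1.1] NOT true = false
[1.2.3] false OR true = true
[1.2] false OR true OR true = true
[1.3.1] false OR true = true
[1.3.2] exactly-one(true, true) = false
[1.3] true AND false = false
[1.4] false → true (antecedent false ⇒ implication holds) = true
[1] false OR true OR false OR true = true
[2] exactly-one(false, true, true) = false
[root] true AND false = false
Overall: false → denied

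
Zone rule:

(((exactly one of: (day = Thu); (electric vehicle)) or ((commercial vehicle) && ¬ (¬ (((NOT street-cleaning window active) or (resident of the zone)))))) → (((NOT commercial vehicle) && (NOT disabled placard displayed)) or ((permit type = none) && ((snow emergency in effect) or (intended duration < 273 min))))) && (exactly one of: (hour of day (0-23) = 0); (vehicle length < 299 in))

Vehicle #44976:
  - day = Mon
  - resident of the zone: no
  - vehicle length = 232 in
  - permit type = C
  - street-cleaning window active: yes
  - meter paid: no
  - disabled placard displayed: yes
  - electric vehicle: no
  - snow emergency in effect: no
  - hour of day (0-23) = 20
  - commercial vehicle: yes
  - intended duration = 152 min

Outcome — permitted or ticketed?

Permitted

Atomic conditions:
  day = Thu: Mon == Thu is false
  electric vehicle: no → false
  commercial vehicle: yes → true
  NOT street-cleaning window active: yes → false
  resident of the zone: no → false
  NOT commercial vehicle: yes → false
  NOT disabled placard displayed: yes → false
  permit type = none: C == none is false
  snow emergency in effect: no → false
  intended duration < 273 min: 152 < 273 is true
  hour of day (0-23) = 0: 20 == 0 is false
  vehicle length < 299 in: 232 < 299 is true
Combine:
[1.1.1] exactly-one(false, false) = false
[1.1.2.2.1.1] false OR false = false
[1.1.2.2.1] NOT false = true
[1.1.2.2] NOT true = false
[1.1.2] true AND false = false
[1.1] false OR false = false
[1.2.1] false AND false = false
[1.2.2.2] false OR true = true
[1.2.2] false AND true = false
[1.2] false OR false = false
[1] false → false (antecedent false ⇒ implication holds) = true
[2] exactly-one(false, true) = true
[root] true AND true = true
Overall: true → permitted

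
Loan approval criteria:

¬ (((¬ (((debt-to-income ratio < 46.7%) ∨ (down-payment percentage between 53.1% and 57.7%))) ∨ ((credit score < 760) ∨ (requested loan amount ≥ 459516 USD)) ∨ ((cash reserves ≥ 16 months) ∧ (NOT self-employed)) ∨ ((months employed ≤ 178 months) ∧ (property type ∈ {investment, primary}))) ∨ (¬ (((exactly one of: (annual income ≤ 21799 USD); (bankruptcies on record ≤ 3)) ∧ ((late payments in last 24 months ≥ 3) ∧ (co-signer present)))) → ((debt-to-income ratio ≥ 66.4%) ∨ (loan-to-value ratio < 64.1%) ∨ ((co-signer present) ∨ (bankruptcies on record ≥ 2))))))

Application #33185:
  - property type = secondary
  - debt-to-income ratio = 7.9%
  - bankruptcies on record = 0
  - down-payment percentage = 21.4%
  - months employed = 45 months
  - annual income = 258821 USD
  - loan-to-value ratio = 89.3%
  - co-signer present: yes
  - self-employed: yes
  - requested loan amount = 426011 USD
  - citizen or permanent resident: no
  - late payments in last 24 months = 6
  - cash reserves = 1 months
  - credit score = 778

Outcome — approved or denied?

Denied

Atomic conditions:
  debt-to-income ratio < 46.7%: 7.9 < 46.7 is true
  down-payment percentage between 53.1% and 57.7%: 21.4 in [53.1, 57.7] is false
  credit score < 760: 778 < 760 is false
  requested loan amount ≥ 459516 USD: 426011 ≥ 459516 is false
  cash reserves ≥ 16 months: 1 ≥ 16 is false
  NOT self-employed: yes → false
  months employed ≤ 178 months: 45 ≤ 178 is true
  property type ∈ {investment, primary}: secondary is not in the set → false
  annual income ≤ 21799 USD: 258821 ≤ 21799 is false
  bankruptcies on record ≤ 3: 0 ≤ 3 is true
  late payments in last 24 months ≥ 3: 6 ≥ 3 is true
  co-signer present: yes → true
  debt-to-income ratio ≥ 66.4%: 7.9 ≥ 66.4 is false
  loan-to-value ratio < 64.1%: 89.3 < 64.1 is false
  bankruptcies on record ≥ 2: 0 ≥ 2 is false
Combine:
[1.1.1.1] true OR false = true
[1.1.1] NOT true = false
[1.1.2] false OR false = false
[1.1.3] false AND false = false
[1.1.4] true AND false = false
[1.1] false OR false OR false OR false = false
[1.2.1.1.1] exactly-one(false, true) = true
[1.2.1.1.2] true AND true = true
[1.2.1.1] true AND true = true
[1.2.1] NOT true = false
[1.2.2.3] true OR false = true
[1.2.2] false OR false OR true = true
[1.2] false → true (antecedent false ⇒ implication holds) = true
[1] false OR true = true
[root] NOT true = false
Overall: false → denied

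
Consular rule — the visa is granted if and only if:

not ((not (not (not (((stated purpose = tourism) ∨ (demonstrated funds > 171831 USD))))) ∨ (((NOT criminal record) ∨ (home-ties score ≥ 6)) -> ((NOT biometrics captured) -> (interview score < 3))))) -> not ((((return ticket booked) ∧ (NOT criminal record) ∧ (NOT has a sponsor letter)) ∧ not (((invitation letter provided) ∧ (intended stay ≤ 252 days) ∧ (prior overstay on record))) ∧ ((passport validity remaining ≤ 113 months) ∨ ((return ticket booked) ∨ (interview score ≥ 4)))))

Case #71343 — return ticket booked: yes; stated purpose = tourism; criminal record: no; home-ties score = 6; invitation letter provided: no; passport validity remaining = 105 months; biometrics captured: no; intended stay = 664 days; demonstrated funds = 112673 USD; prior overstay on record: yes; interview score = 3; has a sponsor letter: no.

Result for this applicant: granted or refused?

Refused

Atomic conditions:
  stated purpose = tourism: tourism == tourism is true
  demonstrated funds > 171831 USD: 112673 > 171831 is false
  NOT criminal record: no → true
  home-ties score ≥ 6: 6 ≥ 6 is true
  NOT biometrics captured: no → true
  interview score < 3: 3 < 3 is false
  return ticket booked: yes → true
  NOT has a sponsor letter: no → true
  invitation letter provided: no → false
  intended stay ≤ 252 days: 664 ≤ 252 is false
  prior overstay on record: yes → true
  passport validity remaining ≤ 113 months: 105 ≤ 113 is true
  interview score ≥ 4: 3 ≥ 4 is false
Combine:
[1.1.1.1.1.1] true OR false = true
[1.1.1.1.1] NOT true = false
[1.1.1.1] NOT false = true
[1.1.1] NOT true = false
[1.1.2.1] true OR true = true
[1.1.2.2] true → false = false
[1.1.2] true → false = false
[1.1] false OR false = false
[1] NOT false = true
[2.1.1] true AND true AND true = true
[2.1.2.1] false AND false AND true = false
[2.1.2] NOT false = true
[2.1.3.2] true OR false = true
[2.1.3] true OR true = true
[2.1] true AND true AND true = true
[2] NOT true = false
[root] true → false = false
Overall: false → refused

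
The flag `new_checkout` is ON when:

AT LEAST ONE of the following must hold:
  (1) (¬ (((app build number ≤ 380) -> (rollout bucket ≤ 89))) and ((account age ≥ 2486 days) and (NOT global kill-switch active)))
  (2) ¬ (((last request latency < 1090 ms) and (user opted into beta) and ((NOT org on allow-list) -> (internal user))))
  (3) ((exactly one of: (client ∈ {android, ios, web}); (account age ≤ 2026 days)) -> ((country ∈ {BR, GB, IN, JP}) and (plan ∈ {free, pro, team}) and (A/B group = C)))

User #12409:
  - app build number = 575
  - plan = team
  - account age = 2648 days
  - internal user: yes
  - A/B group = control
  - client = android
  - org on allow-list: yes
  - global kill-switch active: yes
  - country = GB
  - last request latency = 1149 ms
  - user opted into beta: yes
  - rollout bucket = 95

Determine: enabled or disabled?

Atomic conditions:
  app build number ≤ 380: 575 ≤ 380 is false
  rollout bucket ≤ 89: 95 ≤ 89 is false
  account age ≥ 2486 days: 2648 ≥ 2486 is true
  NOT global kill-switch active: yes → false
  last request latency < 1090 ms: 1149 < 1090 is false
  user opted into beta: yes → true
  NOT org on allow-list: yes → false
  internal user: yes → true
  client ∈ {android, ios, web}: android is in the set → true
  account age ≤ 2026 days: 2648 ≤ 2026 is false
  country ∈ {BR, GB, IN, JP}: GB is in the set → true
  plan ∈ {free, pro, team}: team is in the set → true
  A/B group = C: control == C is false
Combine:
[1.1.1] false → false (antecedent false ⇒ implication holds) = true
[1.1] NOT true = false
[1.2] true AND false = false
[1] false AND false = false
[2.1.3] false → true (antecedent false ⇒ implication holds) = true
[2.1] false AND true AND true = false
[2] NOT false = true
[3.1] exactly-one(true, false) = true
[3.2] true AND true AND false = false
[3] true → false = false
[root] false OR true OR false = true
Overall: true → enabled

Enabled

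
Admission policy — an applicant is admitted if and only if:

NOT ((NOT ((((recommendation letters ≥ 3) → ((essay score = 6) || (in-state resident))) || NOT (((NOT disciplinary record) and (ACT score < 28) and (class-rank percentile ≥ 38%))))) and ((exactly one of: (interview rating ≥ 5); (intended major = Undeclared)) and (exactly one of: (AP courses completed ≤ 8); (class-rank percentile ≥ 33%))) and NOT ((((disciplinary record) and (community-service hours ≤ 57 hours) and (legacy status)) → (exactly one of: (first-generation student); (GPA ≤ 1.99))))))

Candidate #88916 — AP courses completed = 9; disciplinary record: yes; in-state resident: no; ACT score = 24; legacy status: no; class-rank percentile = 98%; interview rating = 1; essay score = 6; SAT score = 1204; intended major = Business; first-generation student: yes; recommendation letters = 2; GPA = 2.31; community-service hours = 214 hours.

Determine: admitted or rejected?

Atomic conditions:
  recommendation letters ≥ 3: 2 ≥ 3 is false
  essay score = 6: 6 == 6 is true
  in-state resident: no → false
  NOT disciplinary record: yes → false
  ACT score < 28: 24 < 28 is true
  class-rank percentile ≥ 38%: 98 ≥ 38 is true
  interview rating ≥ 5: 1 ≥ 5 is false
  intended major = Undeclared: Business == Undeclared is false
  AP courses completed ≤ 8: 9 ≤ 8 is false
  class-rank percentile ≥ 33%: 98 ≥ 33 is true
  disciplinary record: yes → true
  community-service hours ≤ 57 hours: 214 ≤ 57 is false
  legacy status: no → false
  first-generation student: yes → true
  GPA ≤ 1.99: 2.31 ≤ 1.99 is false
Combine:
[1.1.1.1.2] true OR false = true
[1.1.1.1] false → true (antecedent false ⇒ implication holds) = true
[1.1.1.2.1] false AND true AND true = false
[1.1.1.2] NOT false = true
[1.1.1] true OR true = true
[1.1] NOT true = false
[1.2.1] exactly-one(false, false) = false
[1.2.2] exactly-one(false, true) = true
[1.2] false AND true = false
[1.3.1.1] true AND false AND false = false
[1.3.1.2] exactly-one(true, false) = true
[1.3.1] false → true (antecedent false ⇒ implication holds) = true
[1.3] NOT true = false
[1] false AND false AND false = false
[root] NOT false = true
Overall: true → admitted

Admitted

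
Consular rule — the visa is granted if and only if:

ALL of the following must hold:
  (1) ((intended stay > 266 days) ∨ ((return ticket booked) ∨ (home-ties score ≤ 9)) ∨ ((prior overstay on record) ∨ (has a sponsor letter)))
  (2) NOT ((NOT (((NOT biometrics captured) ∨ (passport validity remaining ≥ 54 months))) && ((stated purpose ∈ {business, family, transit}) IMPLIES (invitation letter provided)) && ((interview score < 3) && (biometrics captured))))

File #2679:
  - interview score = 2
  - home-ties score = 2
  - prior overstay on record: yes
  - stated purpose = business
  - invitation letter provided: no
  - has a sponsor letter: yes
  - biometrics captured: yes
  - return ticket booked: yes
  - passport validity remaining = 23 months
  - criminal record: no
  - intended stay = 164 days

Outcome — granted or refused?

Granted

Atomic conditions:
  intended stay > 266 days: 164 > 266 is false
  return ticket booked: yes → true
  home-ties score ≤ 9: 2 ≤ 9 is true
  prior overstay on record: yes → true
  has a sponsor letter: yes → true
  NOT biometrics captured: yes → false
  passport validity remaining ≥ 54 months: 23 ≥ 54 is false
  stated purpose ∈ {business, family, transit}: business is in the set → true
  invitation letter provided: no → false
  interview score < 3: 2 < 3 is true
  biometrics captured: yes → true
Combine:
[1.2] true OR true = true
[1.3] true OR true = true
[1] false OR true OR true = true
[2.1.1.1] false OR false = false
[2.1.1] NOT false = true
[2.1.2] true → false = false
[2.1.3] true AND true = true
[2.1] true AND false AND true = false
[2] NOT false = true
[root] true AND true = true
Overall: true → granted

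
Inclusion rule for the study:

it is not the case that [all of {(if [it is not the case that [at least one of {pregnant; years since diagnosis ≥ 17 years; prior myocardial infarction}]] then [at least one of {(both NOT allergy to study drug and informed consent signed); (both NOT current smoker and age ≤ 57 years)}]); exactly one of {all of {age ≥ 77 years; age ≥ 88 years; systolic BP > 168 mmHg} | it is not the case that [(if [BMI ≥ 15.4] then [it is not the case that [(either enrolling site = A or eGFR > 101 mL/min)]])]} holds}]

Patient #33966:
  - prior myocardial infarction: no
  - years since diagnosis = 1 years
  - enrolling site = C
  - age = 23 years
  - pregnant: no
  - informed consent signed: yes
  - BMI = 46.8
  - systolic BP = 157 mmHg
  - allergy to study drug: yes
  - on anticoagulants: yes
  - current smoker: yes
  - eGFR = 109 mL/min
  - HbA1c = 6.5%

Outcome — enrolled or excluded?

Enrolled

Atomic conditions:
  pregnant: no → false
  years since diagnosis ≥ 17 years: 1 ≥ 17 is false
  prior myocardial infarction: no → false
  NOT allergy to study drug: yes → false
  informed consent signed: yes → true
  NOT current smoker: yes → false
  age ≤ 57 years: 23 ≤ 57 is true
  age ≥ 77 years: 23 ≥ 77 is false
  age ≥ 88 years: 23 ≥ 88 is false
  systolic BP > 168 mmHg: 157 > 168 is false
  BMI ≥ 15.4: 46.8 ≥ 15.4 is true
  enrolling site = A: C == A is false
  eGFR > 101 mL/min: 109 > 101 is true
Combine:
[1.1.1.1] false OR false OR false = false
[1.1.1] NOT false = true
[1.1.2.1] false AND true = false
[1.1.2.2] false AND true = false
[1.1.2] false OR false = false
[1.1] true → false = false
[1.2.1] false AND false AND false = false
[1.2.2.1.2.1] false OR true = true
[1.2.2.1.2] NOT true = false
[1.2.2.1] true → false = false
[1.2.2] NOT false = true
[1.2] exactly-one(false, true) = true
[1] false AND true = false
[root] NOT false = true
Overall: true → enrolled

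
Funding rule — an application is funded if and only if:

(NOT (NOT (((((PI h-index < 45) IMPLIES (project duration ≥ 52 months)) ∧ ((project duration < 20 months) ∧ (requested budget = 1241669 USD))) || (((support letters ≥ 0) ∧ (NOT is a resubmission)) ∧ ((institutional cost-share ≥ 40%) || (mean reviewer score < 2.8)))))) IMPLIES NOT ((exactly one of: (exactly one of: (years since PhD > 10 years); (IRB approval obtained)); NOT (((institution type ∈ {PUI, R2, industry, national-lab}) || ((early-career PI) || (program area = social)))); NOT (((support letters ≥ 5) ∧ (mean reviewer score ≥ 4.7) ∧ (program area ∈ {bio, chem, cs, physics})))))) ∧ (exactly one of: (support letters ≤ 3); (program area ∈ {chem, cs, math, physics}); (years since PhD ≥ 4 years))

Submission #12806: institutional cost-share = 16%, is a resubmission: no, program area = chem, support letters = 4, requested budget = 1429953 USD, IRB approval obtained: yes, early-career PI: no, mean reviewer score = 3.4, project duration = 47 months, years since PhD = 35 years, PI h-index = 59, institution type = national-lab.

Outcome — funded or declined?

Declined

Atomic conditions:
  PI h-index < 45: 59 < 45 is false
  project duration ≥ 52 months: 47 ≥ 52 is false
  project duration < 20 months: 47 < 20 is false
  requested budget = 1241669 USD: 1429953 == 1241669 is false
  support letters ≥ 0: 4 ≥ 0 is true
  NOT is a resubmission: no → true
  institutional cost-share ≥ 40%: 16 ≥ 40 is false
  mean reviewer score < 2.8: 3.4 < 2.8 is false
  years since PhD > 10 years: 35 > 10 is true
  IRB approval obtained: yes → true
  institution type ∈ {PUI, R2, industry, national-lab}: national-lab is in the set → true
  early-career PI: no → false
  program area = social: chem == social is false
  support letters ≥ 5: 4 ≥ 5 is false
  mean reviewer score ≥ 4.7: 3.4 ≥ 4.7 is false
  program area ∈ {bio, chem, cs, physics}: chem is in the set → true
  support letters ≤ 3: 4 ≤ 3 is false
  program area ∈ {chem, cs, math, physics}: chem is in the set → true
  years since PhD ≥ 4 years: 35 ≥ 4 is true
Combine:
[1.1.1.1.1.1] false → false (antecedent false ⇒ implication holds) = true
[1.1.1.1.1.2] false AND false = false
[1.1.1.1.1] true AND false = false
[1.1.1.1.2.1] true AND true = true
[1.1.1.1.2.2] false OR false = false
[1.1.1.1.2] true AND false = false
[1.1.1.1] false OR false = false
[1.1.1] NOT false = true
[1.1] NOT true = false
[1.2.1.1] exactly-one(true, true) = false
[1.2.1.2.1.2] false OR false = false
[1.2.1.2.1] true OR false = true
[1.2.1.2] NOT true = false
[1.2.1.3.1] false AND false AND true = false
[1.2.1.3] NOT false = true
[1.2.1] exactly-one(false, false, true) = true
[1.2] NOT true = false
[1] false → false (antecedent false ⇒ implication holds) = true
[2] exactly-one(false, true, true) = false
[root] true AND false = false
Overall: false → declined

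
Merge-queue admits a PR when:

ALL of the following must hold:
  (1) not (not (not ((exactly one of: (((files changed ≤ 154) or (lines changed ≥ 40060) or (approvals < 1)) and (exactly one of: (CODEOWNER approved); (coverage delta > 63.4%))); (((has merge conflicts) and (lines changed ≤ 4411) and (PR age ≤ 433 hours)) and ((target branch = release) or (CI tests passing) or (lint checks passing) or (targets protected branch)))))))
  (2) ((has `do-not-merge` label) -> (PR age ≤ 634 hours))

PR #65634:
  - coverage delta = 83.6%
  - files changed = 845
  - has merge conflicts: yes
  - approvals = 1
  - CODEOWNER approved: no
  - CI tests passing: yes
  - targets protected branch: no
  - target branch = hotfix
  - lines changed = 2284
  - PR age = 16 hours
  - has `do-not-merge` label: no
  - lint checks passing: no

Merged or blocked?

Atomic conditions:
  files changed ≤ 154: 845 ≤ 154 is false
  lines changed ≥ 40060: 2284 ≥ 40060 is false
  approvals < 1: 1 < 1 is false
  CODEOWNER approved: no → false
  coverage delta > 63.4%: 83.6 > 63.4 is true
  has merge conflicts: yes → true
  lines changed ≤ 4411: 2284 ≤ 4411 is true
  PR age ≤ 433 hours: 16 ≤ 433 is true
  target branch = release: hotfix == release is false
  CI tests passing: yes → true
  lint checks passing: no → false
  targets protected branch: no → false
  has `do-not-merge` label: no → false
  PR age ≤ 634 hours: 16 ≤ 634 is true
Combine:
[1.1.1.1.1.1] false OR false OR false = false
[1.1.1.1.1.2] exactly-one(false, true) = true
[1.1.1.1.1] false AND true = false
[1.1.1.1.2.1] true AND true AND true = true
[1.1.1.1.2.2] false OR true OR false OR false = true
[1.1.1.1.2] true AND true = true
[1.1.1.1] exactly-one(false, true) = true
[1.1.1] NOT true = false
[1.1] NOT false = true
[1] NOT true = false
[2] false → true (antecedent false ⇒ implication holds) = true
[root] false AND true = false
Overall: false → blocked

Blocked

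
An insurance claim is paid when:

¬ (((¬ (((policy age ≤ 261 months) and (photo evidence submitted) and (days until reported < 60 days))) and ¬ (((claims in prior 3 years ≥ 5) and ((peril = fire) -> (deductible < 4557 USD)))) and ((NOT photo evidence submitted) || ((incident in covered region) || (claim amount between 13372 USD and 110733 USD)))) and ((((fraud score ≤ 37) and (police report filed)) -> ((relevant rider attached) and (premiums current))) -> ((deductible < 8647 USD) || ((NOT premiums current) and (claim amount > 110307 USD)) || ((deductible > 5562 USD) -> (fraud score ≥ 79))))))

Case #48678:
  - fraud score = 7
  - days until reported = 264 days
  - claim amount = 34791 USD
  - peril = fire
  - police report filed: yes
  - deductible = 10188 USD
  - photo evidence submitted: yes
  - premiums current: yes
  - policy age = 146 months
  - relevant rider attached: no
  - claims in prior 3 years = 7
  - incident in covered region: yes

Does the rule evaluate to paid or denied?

Atomic conditions:
  policy age ≤ 261 months: 146 ≤ 261 is true
  photo evidence submitted: yes → true
  days until reported < 60 days: 264 < 60 is false
  claims in prior 3 years ≥ 5: 7 ≥ 5 is true
  peril = fire: fire == fire is true
  deductible < 4557 USD: 10188 < 4557 is false
  NOT photo evidence submitted: yes → false
  incident in covered region: yes → true
  claim amount between 13372 USD and 110733 USD: 34791 in [13372, 110733] is true
  fraud score ≤ 37: 7 ≤ 37 is true
  police report filed: yes → true
  relevant rider attached: no → false
  premiums current: yes → true
  deductible < 8647 USD: 10188 < 8647 is false
  NOT premiums current: yes → false
  claim amount > 110307 USD: 34791 > 110307 is false
  deductible > 5562 USD: 10188 > 5562 is true
  fraud score ≥ 79: 7 ≥ 79 is false
Combine:
[1.1.1.1] true AND true AND false = false
[1.1.1] NOT false = true
[1.1.2.1.2] true → false = false
[1.1.2.1] true AND false = false
[1.1.2] NOT false = true
[1.1.3.2] true OR true = true
[1.1.3] false OR true = true
[1.1] true AND true AND true = true
[1.2.1.1] true AND true = true
[1.2.1.2] false AND true = false
[1.2.1] true → false = false
[1.2.2.2] false AND false = false
[1.2.2.3] true → false = false
[1.2.2] false OR false OR false = false
[1.2] false → false (antecedent false ⇒ implication holds) = true
[1] true AND true = true
[root] NOT true = false
Overall: false → denied

Denied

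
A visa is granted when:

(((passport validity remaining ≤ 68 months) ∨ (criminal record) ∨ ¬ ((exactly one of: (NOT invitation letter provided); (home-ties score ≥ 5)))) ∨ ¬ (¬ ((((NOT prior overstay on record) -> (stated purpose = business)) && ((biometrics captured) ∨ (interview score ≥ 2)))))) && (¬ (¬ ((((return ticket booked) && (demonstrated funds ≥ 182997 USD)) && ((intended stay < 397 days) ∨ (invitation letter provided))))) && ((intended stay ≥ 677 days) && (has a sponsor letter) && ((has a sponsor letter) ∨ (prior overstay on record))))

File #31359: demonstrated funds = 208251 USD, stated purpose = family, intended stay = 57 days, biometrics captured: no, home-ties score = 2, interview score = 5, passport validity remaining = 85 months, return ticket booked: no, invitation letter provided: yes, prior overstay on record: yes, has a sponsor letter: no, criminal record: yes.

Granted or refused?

Atomic conditions:
  passport validity remaining ≤ 68 months: 85 ≤ 68 is false
  criminal record: yes → true
  NOT invitation letter provided: yes → false
  home-ties score ≥ 5: 2 ≥ 5 is false
  NOT prior overstay on record: yes → false
  stated purpose = business: family == business is false
  biometrics captured: no → false
  interview score ≥ 2: 5 ≥ 2 is true
  return ticket booked: no → false
  demonstrated funds ≥ 182997 USD: 208251 ≥ 182997 is true
  intended stay < 397 days: 57 < 397 is true
  invitation letter provided: yes → true
  intended stay ≥ 677 days: 57 ≥ 677 is false
  has a sponsor letter: no → false
  prior overstay on record: yes → true
Combine:
[1.1.3.1] exactly-one(false, false) = false
[1.1.3] NOT false = true
[1.1] false OR true OR true = true
[1.2.1.1.1] false → false (antecedent false ⇒ implication holds) = true
[1.2.1.1.2] false OR true = true
[1.2.1.1] true AND true = true
[1.2.1] NOT true = false
[1.2] NOT false = true
[1] true OR true = true
[2.1.1.1.1] false AND true = false
[2.1.1.1.2] true OR true = true
[2.1.1.1] false AND true = false
[2.1.1] NOT false = true
[2.1] NOT true = false
[2.2.3] false OR true = true
[2.2] false AND false AND true = false
[2] false AND false = false
[root] true AND false = false
Overall: false → refused

Refused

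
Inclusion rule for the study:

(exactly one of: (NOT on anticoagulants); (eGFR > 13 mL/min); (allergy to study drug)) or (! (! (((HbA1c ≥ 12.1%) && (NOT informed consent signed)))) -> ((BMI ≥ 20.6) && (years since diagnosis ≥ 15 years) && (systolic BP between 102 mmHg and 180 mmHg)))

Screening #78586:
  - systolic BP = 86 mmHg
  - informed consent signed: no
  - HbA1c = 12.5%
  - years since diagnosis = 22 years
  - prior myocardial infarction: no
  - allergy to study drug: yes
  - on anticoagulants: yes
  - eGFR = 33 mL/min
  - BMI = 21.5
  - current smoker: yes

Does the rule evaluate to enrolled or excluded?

Excluded

Atomic conditions:
  NOT on anticoagulants: yes → false
  eGFR > 13 mL/min: 33 > 13 is true
  allergy to study drug: yes → true
  HbA1c ≥ 12.1%: 12.5 ≥ 12.1 is true
  NOT informed consent signed: no → true
  BMI ≥ 20.6: 21.5 ≥ 20.6 is true
  years since diagnosis ≥ 15 years: 22 ≥ 15 is true
  systolic BP between 102 mmHg and 180 mmHg: 86 in [102, 180] is false
Combine:
[1] exactly-one(false, true, true) = false
[2.1.1.1] true AND true = true
[2.1.1] NOT true = false
[2.1] NOT false = true
[2.2] true AND true AND false = false
[2] true → false = false
[root] false OR false = false
Overall: false → excluded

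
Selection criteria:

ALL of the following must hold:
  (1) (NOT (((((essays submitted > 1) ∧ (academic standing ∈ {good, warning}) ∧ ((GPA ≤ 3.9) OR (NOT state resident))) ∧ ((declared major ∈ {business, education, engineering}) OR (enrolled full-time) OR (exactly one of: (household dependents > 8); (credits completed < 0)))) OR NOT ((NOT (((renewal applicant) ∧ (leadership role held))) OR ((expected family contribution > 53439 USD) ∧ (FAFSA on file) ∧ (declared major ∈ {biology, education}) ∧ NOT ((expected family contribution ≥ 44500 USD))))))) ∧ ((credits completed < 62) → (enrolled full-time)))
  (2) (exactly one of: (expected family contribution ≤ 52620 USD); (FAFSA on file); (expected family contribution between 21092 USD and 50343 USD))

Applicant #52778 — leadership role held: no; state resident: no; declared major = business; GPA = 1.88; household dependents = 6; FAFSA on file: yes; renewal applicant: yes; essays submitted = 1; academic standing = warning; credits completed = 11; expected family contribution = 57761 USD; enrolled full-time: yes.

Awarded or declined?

Awarded

Atomic conditions:
  essays submitted > 1: 1 > 1 is false
  academic standing ∈ {good, warning}: warning is in the set → true
  GPA ≤ 3.9: 1.88 ≤ 3.9 is true
  NOT state resident: no → true
  declared major ∈ {business, education, engineering}: business is in the set → true
  enrolled full-time: yes → true
  household dependents > 8: 6 > 8 is false
  credits completed < 0: 11 < 0 is false
  renewal applicant: yes → true
  leadership role held: no → false
  expected family contribution > 53439 USD: 57761 > 53439 is true
  FAFSA on file: yes → true
  declared major ∈ {biology, education}: business is not in the set → false
  expected family contribution ≥ 44500 USD: 57761 ≥ 44500 is true
  credits completed < 62: 11 < 62 is true
  expected family contribution ≤ 52620 USD: 57761 ≤ 52620 is false
  expected family contribution between 21092 USD and 50343 USD: 57761 in [21092, 50343] is false
Combine:
[1.1.1.1.1.3] true OR true = true
[1.1.1.1.1] false AND true AND true = false
[1.1.1.1.2.3] exactly-one(false, false) = false
[1.1.1.1.2] true OR true OR false = true
[1.1.1.1] false AND true = false
[1.1.1.2.1.1.1] true AND false = false
[1.1.1.2.1.1] NOT false = true
[1.1.1.2.1.2.4] NOT true = false
[1.1.1.2.1.2] true AND true AND false AND false = false
[1.1.1.2.1] true OR false = true
[1.1.1.2] NOT true = false
[1.1.1] false OR false = false
[1.1] NOT false = true
[1.2] true → true = true
[1] true AND true = true
[2] exactly-one(false, true, false) = true
[root] true AND true = true
Overall: true → awarded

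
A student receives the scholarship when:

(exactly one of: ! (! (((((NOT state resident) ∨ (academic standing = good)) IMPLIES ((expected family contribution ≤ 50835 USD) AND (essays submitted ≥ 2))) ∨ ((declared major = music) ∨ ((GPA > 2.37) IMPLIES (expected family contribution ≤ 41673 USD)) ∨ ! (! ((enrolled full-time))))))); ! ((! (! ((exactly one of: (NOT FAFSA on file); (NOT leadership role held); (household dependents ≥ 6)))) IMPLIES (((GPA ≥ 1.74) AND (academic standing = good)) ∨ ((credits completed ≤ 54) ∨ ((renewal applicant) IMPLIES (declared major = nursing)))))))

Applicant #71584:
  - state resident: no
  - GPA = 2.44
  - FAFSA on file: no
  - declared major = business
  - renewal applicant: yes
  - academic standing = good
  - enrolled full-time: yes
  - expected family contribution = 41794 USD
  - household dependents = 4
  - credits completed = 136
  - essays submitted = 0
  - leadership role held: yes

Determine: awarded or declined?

Awarded

Atomic conditions:
  NOT state resident: no → true
  academic standing = good: good == good is true
  expected family contribution ≤ 50835 USD: 41794 ≤ 50835 is true
  essays submitted ≥ 2: 0 ≥ 2 is false
  declared major = music: business == music is false
  GPA > 2.37: 2.44 > 2.37 is true
  expected family contribution ≤ 41673 USD: 41794 ≤ 41673 is false
  enrolled full-time: yes → true
  NOT FAFSA on file: no → true
  NOT leadership role held: yes → false
  household dependents ≥ 6: 4 ≥ 6 is false
  GPA ≥ 1.74: 2.44 ≥ 1.74 is true
  credits completed ≤ 54: 136 ≤ 54 is false
  renewal applicant: yes → true
  declared major = nursing: business == nursing is false
Combine:
[1.1.1.1.1] true OR true = true
[1.1.1.1.2] true AND false = false
[1.1.1.1] true → false = false
[1.1.1.2.2] true → false = false
[1.1.1.2.3.1] NOT true = false
[1.1.1.2.3] NOT false = true
[1.1.1.2] false OR false OR true = true
[1.1.1] false OR true = true
[1.1] NOT true = false
[1] NOT false = true
[2.1.1.1.1] exactly-one(true, false, false) = true
[2.1.1.1] NOT true = false
[2.1.1] NOT false = true
[2.1.2.1] true AND true = true
[2.1.2.2.2] true → false = false
[2.1.2.2] false OR false = false
[2.1.2] true OR false = true
[2.1] true → true = true
[2] NOT true = false
[root] exactly-one(true, false) = true
Overall: true → awarded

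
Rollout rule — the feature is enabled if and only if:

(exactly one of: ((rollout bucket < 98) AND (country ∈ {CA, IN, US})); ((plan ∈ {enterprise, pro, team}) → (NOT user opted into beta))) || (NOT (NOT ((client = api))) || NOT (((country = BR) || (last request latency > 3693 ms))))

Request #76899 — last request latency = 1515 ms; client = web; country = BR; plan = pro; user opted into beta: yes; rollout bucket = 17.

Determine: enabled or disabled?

Disabled

Atomic conditions:
  rollout bucket < 98: 17 < 98 is true
  country ∈ {CA, IN, US}: BR is not in the set → false
  plan ∈ {enterprise, pro, team}: pro is in the set → true
  NOT user opted into beta: yes → false
  client = api: web == api is false
  country = BR: BR == BR is true
  last request latency > 3693 ms: 1515 > 3693 is false
Combine:
[1.1] true AND false = false
[1.2] true → false = false
[1] exactly-one(false, false) = false
[2.1.1] NOT false = true
[2.1] NOT true = false
[2.2.1] true OR false = true
[2.2] NOT true = false
[2] false OR false = false
[root] false OR false = false
Overall: false → disabled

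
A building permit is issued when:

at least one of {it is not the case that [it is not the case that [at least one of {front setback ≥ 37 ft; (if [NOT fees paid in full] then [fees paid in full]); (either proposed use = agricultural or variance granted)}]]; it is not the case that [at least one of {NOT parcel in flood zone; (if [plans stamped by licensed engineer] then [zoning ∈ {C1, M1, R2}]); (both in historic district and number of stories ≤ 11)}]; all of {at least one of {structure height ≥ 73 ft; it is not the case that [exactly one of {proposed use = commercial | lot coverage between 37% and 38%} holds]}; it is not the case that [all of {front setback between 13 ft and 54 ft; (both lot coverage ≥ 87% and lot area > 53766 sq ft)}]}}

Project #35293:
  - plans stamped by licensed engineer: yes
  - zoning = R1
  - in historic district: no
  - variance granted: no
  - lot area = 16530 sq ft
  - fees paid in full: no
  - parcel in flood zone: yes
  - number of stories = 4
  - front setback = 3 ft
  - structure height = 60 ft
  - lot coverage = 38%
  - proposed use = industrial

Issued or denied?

Issued

Atomic conditions:
  front setback ≥ 37 ft: 3 ≥ 37 is false
  NOT fees paid in full: no → true
  fees paid in full: no → false
  proposed use = agricultural: industrial == agricultural is false
  variance granted: no → false
  NOT parcel in flood zone: yes → false
  plans stamped by licensed engineer: yes → true
  zoning ∈ {C1, M1, R2}: R1 is not in the set → false
  in historic district: no → false
  number of stories ≤ 11: 4 ≤ 11 is true
  structure height ≥ 73 ft: 60 ≥ 73 is false
  proposed use = commercial: industrial == commercial is false
  lot coverage between 37% and 38%: 38 in [37, 38] is true
  front setback between 13 ft and 54 ft: 3 in [13, 54] is false
  lot coverage ≥ 87%: 38 ≥ 87 is false
  lot area > 53766 sq ft: 16530 > 53766 is false
Combine:
[1.1.1.2] true → false = false
[1.1.1.3] false OR false = false
[1.1.1] false OR false OR false = false
[1.1] NOT false = true
[1] NOT true = false
[2.1.2] true → false = false
[2.1.3] false AND true = false
[2.1] false OR false OR false = false
[2] NOT false = true
[3.1.2.1] exactly-one(false, true) = true
[3.1.2] NOT true = false
[3.1] false OR false = false
[3.2.1.2] false AND false = false
[3.2.1] false AND false = false
[3.2] NOT false = true
[3] false AND true = false
[root] false OR true OR false = true
Overall: true → issued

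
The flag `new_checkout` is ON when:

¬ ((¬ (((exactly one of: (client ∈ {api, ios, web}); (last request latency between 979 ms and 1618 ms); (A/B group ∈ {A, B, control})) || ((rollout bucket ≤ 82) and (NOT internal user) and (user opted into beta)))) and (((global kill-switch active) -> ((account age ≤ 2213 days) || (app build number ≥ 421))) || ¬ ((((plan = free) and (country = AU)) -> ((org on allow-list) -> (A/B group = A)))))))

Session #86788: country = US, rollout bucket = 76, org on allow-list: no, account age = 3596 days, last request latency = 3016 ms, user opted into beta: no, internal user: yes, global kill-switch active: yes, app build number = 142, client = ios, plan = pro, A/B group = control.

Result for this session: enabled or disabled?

Enabled

Atomic conditions:
  client ∈ {api, ios, web}: ios is in the set → true
  last request latency between 979 ms and 1618 ms: 3016 in [979, 1618] is false
  A/B group ∈ {A, B, control}: control is in the set → true
  rollout bucket ≤ 82: 76 ≤ 82 is true
  NOT internal user: yes → false
  user opted into beta: no → false
  global kill-switch active: yes → true
  account age ≤ 2213 days: 3596 ≤ 2213 is false
  app build number ≥ 421: 142 ≥ 421 is false
  plan = free: pro == free is false
  country = AU: US == AU is false
  org on allow-list: no → false
  A/B group = A: control == A is false
Combine:
[1.1.1.1] exactly-one(true, false, true) = false
[1.1.1.2] true AND false AND false = false
[1.1.1] false OR false = false
[1.1] NOT false = true
[1.2.1.2] false OR false = false
[1.2.1] true → false = false
[1.2.2.1.1] false AND false = false
[1.2.2.1.2] false → false (antecedent false ⇒ implication holds) = true
[1.2.2.1] false → true (antecedent false ⇒ implication holds) = true
[1.2.2] NOT true = false
[1.2] false OR false = false
[1] true AND false = false
[root] NOT false = true
Overall: true → enabled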